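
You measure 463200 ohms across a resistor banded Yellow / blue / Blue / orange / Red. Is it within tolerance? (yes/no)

yes

Yellow → 4 (first significant figure)
Blue → 6 (second significant figure)
Blue → 6 (third significant figure)
Orange → ×10^3 multiplier
Red → ±2% tolerance
466 × 1000 = 466000 Ω
Allowed range: 456680 Ω to 475320 Ω.
463200 ohms lies inside that range.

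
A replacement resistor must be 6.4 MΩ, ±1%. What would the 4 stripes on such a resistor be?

6400000 Ω = 64 × 10^5.
6 → blue
4 → yellow
Multiplier 10^5 → green.
±1% tolerance → brown.

blue, yellow, green, brown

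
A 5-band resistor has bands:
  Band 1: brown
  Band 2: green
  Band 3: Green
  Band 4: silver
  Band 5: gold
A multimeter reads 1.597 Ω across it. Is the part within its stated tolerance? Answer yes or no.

Brown → 1 (first significant figure)
Green → 5 (second significant figure)
Green → 5 (third significant figure)
Silver → ×0.01 multiplier
Gold → ±5% tolerance
155 × 0.01 = 1.55 Ω
Allowed range: 1.4725 Ω to 1.6275 Ω.
1.597 Ω lies inside that range.

yes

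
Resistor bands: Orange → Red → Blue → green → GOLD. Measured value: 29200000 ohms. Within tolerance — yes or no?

Orange → 3 (first significant figure)
Red → 2 (second significant figure)
Blue → 6 (third significant figure)
Green → ×10^5 multiplier
Gold → ±5% tolerance
326 × 100000 = 32600000 Ω
Allowed range: 30970000 Ω to 34230000 Ω.
29200000 ohms lies outside that range.

no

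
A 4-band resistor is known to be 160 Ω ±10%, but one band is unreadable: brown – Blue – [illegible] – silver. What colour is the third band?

brown

160 Ω = 16 × 10^1.
The third band is the multiplier, 10^1, which is brown.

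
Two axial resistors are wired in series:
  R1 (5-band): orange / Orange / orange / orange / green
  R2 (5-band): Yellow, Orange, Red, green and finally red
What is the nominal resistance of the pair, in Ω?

R1: orange, orange, orange → 333; orange ×10^3 → 333000 Ω.
R2: yellow, orange, red → 432; green ×10^5 → 43200000 Ω.
Series: 333000 + 43200000 = 43533000 Ω.

43533000 Ω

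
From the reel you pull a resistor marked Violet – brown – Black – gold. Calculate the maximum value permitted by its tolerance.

Violet → 7 (first significant figure)
Brown → 1 (second significant figure)
Black → ×1 multiplier
Gold → ±5% tolerance
71 × 1 = 71 Ω
Maximum = 71 × (1 + 5/100) = 74.55 Ω.

74.55 Ω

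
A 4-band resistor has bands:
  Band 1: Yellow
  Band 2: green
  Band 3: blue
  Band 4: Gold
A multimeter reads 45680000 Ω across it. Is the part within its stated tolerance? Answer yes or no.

Yellow → 4 (first significant figure)
Green → 5 (second significant figure)
Blue → ×10^6 multiplier
Gold → ±5% tolerance
45 × 1000000 = 45000000 Ω
Allowed range: 42750000 Ω to 47250000 Ω.
45680000 Ω lies inside that range.

yes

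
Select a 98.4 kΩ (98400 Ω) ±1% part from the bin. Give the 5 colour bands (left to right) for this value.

white, grey, yellow, red, brown

98400 Ω = 984 × 10^2.
9 → white
8 → grey
4 → yellow
Multiplier 10^2 → red.
±1% tolerance → brown.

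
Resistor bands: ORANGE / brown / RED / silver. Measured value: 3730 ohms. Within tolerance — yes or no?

Orange → 3 (first significant figure)
Brown → 1 (second significant figure)
Red → ×10^2 multiplier
Silver → ±10% tolerance
31 × 100 = 3100 Ω
Allowed range: 2790 Ω to 3410 Ω.
3730 ohms lies outside that range.

no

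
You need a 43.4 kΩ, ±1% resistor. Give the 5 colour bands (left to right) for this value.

yellow, orange, yellow, red, brown

43400 Ω = 434 × 10^2.
4 → yellow
3 → orange
4 → yellow
Multiplier 10^2 → red.
±1% tolerance → brown.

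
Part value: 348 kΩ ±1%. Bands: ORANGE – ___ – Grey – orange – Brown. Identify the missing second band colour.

yellow

348000 Ω = 348 × 10^3.
The second band gives digit 4 of the significand, and 4 is yellow.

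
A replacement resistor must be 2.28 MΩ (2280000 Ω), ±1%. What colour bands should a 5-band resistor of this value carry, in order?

2280000 Ω = 228 × 10^4.
2 → red
2 → red
8 → grey
Multiplier 10^4 → yellow.
±1% tolerance → brown.

red, red, grey, yellow, brown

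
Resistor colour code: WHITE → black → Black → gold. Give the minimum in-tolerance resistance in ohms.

White → 9 (first significant figure)
Black → 0 (second significant figure)
Black → ×1 multiplier
Gold → ±5% tolerance
90 × 1 = 90 Ω
Minimum = 90 × (1 − 5/100) = 85.5 Ω.

85.5 Ω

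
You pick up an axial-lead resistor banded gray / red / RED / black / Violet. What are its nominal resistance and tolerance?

822 Ω ±0.1%

Grey → 8 (first significant figure)
Red → 2 (second significant figure)
Red → 2 (third significant figure)
Black → ×1 multiplier
Violet → ±0.1% tolerance
822 × 1 = 822 Ω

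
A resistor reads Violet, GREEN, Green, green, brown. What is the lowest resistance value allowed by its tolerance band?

Violet → 7 (first significant figure)
Green → 5 (second significant figure)
Green → 5 (third significant figure)
Green → ×10^5 multiplier
Brown → ±1% tolerance
755 × 100000 = 75500000 Ω
Lowest = 75500000 × (1 − 1/100) = 74745000 Ω.

74745000 Ω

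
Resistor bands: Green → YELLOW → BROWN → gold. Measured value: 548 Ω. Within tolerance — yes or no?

Green → 5 (first significant figure)
Yellow → 4 (second significant figure)
Brown → ×10 multiplier
Gold → ±5% tolerance
54 × 10 = 540 Ω
Allowed range: 513 Ω to 567 Ω.
548 Ω lies inside that range.

yes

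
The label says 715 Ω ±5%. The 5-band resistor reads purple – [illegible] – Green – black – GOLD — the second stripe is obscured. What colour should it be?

715 Ω = 715 × 10^0.
The second band gives digit 1 of the significand, and 1 is brown.

brown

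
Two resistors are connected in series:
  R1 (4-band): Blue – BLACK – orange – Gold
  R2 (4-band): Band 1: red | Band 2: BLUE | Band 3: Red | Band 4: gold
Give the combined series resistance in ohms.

62600 Ω

R1: blue, black → 60; orange ×10^3 → 60000 Ω.
R2: red, blue → 26; red ×10^2 → 2600 Ω.
Series: 60000 + 2600 = 62600 Ω.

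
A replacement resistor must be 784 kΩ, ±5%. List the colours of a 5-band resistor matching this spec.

violet, grey, yellow, orange, gold

784000 Ω = 784 × 10^3.
7 → violet
8 → grey
4 → yellow
Multiplier 10^3 → orange.
±5% tolerance → gold.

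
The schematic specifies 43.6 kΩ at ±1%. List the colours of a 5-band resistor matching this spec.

43600 Ω = 436 × 10^2.
4 → yellow
3 → orange
6 → blue
Multiplier 10^2 → red.
±1% tolerance → brown.

yellow, orange, blue, red, brown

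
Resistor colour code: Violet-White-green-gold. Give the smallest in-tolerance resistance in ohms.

7505000 Ω

Violet → 7 (first significant figure)
White → 9 (second significant figure)
Green → ×10^5 multiplier
Gold → ±5% tolerance
79 × 100000 = 7900000 Ω
Smallest = 7900000 × (1 − 5/100) = 7505000 Ω.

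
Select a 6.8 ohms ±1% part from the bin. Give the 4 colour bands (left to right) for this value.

6.8 Ω = 68 × 10^-1.
6 → blue
8 → grey
Multiplier 10^-1 → gold.
±1% tolerance → brown.

blue, grey, gold, brown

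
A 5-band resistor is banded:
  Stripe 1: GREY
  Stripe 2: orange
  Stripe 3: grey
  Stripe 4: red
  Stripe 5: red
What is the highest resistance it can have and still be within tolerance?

Grey → 8 (first significant figure)
Orange → 3 (second significant figure)
Grey → 8 (third significant figure)
Red → ×10^2 multiplier
Red → ±2% tolerance
838 × 100 = 83800 Ω
Highest = 83800 × (1 + 2/100) = 85476 Ω.

85476 Ω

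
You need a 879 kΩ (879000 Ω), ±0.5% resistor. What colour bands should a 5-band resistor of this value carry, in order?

879000 Ω = 879 × 10^3.
8 → grey
7 → violet
9 → white
Multiplier 10^3 → orange.
±0.5% tolerance → green.

grey, violet, white, orange, green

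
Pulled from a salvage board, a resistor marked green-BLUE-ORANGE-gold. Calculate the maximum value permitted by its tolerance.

58800 Ω

Green → 5 (first significant figure)
Blue → 6 (second significant figure)
Orange → ×10^3 multiplier
Gold → ±5% tolerance
56 × 1000 = 56000 Ω
Maximum = 56000 × (1 + 5/100) = 58800 Ω.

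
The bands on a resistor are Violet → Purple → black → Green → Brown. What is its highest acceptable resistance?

77770000 Ω

Violet → 7 (first significant figure)
Violet → 7 (second significant figure)
Black → 0 (third significant figure)
Green → ×10^5 multiplier
Brown → ±1% tolerance
770 × 100000 = 77000000 Ω
Highest = 77000000 × (1 + 1/100) = 77770000 Ω.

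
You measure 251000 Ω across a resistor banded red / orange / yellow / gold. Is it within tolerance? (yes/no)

no

Red → 2 (first significant figure)
Orange → 3 (second significant figure)
Yellow → ×10^4 multiplier
Gold → ±5% tolerance
23 × 10000 = 230000 Ω
Allowed range: 218500 Ω to 241500 Ω.
251000 Ω lies outside that range.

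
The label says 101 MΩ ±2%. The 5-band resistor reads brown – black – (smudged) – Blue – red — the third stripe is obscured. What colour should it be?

brown

101000000 Ω = 101 × 10^6.
The third band gives digit 1 of the significand, and 1 is brown.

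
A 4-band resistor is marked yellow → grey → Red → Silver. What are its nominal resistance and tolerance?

Yellow → 4 (first significant figure)
Grey → 8 (second significant figure)
Red → ×10^2 multiplier
Silver → ±10% tolerance
48 × 100 = 4800 Ω

4800 Ω ±10%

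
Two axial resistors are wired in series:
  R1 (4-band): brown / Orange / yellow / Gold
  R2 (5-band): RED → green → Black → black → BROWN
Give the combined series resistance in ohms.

130250 Ω

R1: brown, orange → 13; yellow ×10^4 → 130000 Ω.
R2: red, green, black → 250; black ×1 → 250 Ω.
Series: 130000 + 250 = 130250 Ω.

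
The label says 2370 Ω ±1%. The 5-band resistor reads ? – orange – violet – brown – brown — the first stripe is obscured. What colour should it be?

red

2370 Ω = 237 × 10^1.
The first band gives digit 2 of the significand, and 2 is red.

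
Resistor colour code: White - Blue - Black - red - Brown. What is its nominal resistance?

White → 9 (first significant figure)
Blue → 6 (second significant figure)
Black → 0 (third significant figure)
Red → ×10^2 multiplier
960 × 100 = 96000 Ω

96000 Ω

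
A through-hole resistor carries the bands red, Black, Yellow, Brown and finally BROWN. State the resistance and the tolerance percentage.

Red → 2 (first significant figure)
Black → 0 (second significant figure)
Yellow → 4 (third significant figure)
Brown → ×10 multiplier
Brown → ±1% tolerance
204 × 10 = 2040 Ω

2040 Ω ±1%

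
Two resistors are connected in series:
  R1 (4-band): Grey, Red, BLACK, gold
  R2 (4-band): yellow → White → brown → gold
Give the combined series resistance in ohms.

572 Ω

R1: grey, red → 82; black ×1 → 82 Ω.
R2: yellow, white → 49; brown ×10 → 490 Ω.
Series: 82 + 490 = 572 Ω.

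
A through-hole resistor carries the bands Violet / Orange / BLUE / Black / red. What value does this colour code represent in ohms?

Violet → 7 (first significant figure)
Orange → 3 (second significant figure)
Blue → 6 (third significant figure)
Black → ×1 multiplier
736 × 1 = 736 Ω

736 Ω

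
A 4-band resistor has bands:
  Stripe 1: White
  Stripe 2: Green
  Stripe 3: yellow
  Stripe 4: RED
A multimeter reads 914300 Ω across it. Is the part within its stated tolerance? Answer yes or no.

no

White → 9 (first significant figure)
Green → 5 (second significant figure)
Yellow → ×10^4 multiplier
Red → ±2% tolerance
95 × 10000 = 950000 Ω
Allowed range: 931000 Ω to 969000 Ω.
914300 Ω lies outside that range.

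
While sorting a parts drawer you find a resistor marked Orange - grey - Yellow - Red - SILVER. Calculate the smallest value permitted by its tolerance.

34560 Ω

Orange → 3 (first significant figure)
Grey → 8 (second significant figure)
Yellow → 4 (third significant figure)
Red → ×10^2 multiplier
Silver → ±10% tolerance
384 × 100 = 38400 Ω
Smallest = 38400 × (1 − 10/100) = 34560 Ω.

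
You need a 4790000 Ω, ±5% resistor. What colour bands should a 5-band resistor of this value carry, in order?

4790000 Ω = 479 × 10^4.
4 → yellow
7 → violet
9 → white
Multiplier 10^4 → yellow.
±5% tolerance → gold.

yellow, violet, white, yellow, gold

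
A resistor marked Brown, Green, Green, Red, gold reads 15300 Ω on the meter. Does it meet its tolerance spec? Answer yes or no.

Brown → 1 (first significant figure)
Green → 5 (second significant figure)
Green → 5 (third significant figure)
Red → ×10^2 multiplier
Gold → ±5% tolerance
155 × 100 = 15500 Ω
Allowed range: 14725 Ω to 16275 Ω.
15300 Ω lies inside that range.

yes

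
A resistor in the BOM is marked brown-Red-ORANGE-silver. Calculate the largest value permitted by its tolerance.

13200 Ω

Brown → 1 (first significant figure)
Red → 2 (second significant figure)
Orange → ×10^3 multiplier
Silver → ±10% tolerance
12 × 1000 = 12000 Ω
Largest = 12000 × (1 + 10/100) = 13200 Ω.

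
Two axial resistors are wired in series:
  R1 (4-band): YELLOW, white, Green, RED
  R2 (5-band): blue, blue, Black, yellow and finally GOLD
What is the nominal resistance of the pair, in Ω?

11500000 Ω

R1: yellow, white → 49; green ×10^5 → 4900000 Ω.
R2: blue, blue, black → 660; yellow ×10^4 → 6600000 Ω.
Series: 4900000 + 6600000 = 11500000 Ω.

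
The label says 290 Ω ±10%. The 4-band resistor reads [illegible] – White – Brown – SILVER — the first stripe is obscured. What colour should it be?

red

290 Ω = 29 × 10^1.
The first band gives digit 2 of the significand, and 2 is red.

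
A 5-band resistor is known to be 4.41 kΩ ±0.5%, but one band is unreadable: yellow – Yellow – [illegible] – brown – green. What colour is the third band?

4410 Ω = 441 × 10^1.
The third band gives digit 1 of the significand, and 1 is brown.

brown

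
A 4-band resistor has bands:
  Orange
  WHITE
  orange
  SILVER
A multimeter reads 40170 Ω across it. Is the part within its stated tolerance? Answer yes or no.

Orange → 3 (first significant figure)
White → 9 (second significant figure)
Orange → ×10^3 multiplier
Silver → ±10% tolerance
39 × 1000 = 39000 Ω
Allowed range: 35100 Ω to 42900 Ω.
40170 Ω lies inside that range.

yes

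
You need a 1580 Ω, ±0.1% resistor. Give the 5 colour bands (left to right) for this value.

brown, green, grey, brown, violet

1580 Ω = 158 × 10^1.
1 → brown
5 → green
8 → grey
Multiplier 10^1 → brown.
±0.1% tolerance → violet.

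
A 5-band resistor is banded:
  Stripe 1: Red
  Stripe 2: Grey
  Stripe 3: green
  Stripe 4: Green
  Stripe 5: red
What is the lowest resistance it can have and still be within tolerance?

Red → 2 (first significant figure)
Grey → 8 (second significant figure)
Green → 5 (third significant figure)
Green → ×10^5 multiplier
Red → ±2% tolerance
285 × 100000 = 28500000 Ω
Lowest = 28500000 × (1 − 2/100) = 27930000 Ω.

27930000 Ω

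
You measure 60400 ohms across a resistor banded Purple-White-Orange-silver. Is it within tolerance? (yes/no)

Violet → 7 (first significant figure)
White → 9 (second significant figure)
Orange → ×10^3 multiplier
Silver → ±10% tolerance
79 × 1000 = 79000 Ω
Allowed range: 71100 Ω to 86900 Ω.
60400 ohms lies outside that range.

no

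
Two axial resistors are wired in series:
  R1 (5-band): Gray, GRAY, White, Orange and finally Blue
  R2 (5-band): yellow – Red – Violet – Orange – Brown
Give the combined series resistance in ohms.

1316000 Ω

R1: grey, grey, white → 889; orange ×10^3 → 889000 Ω.
R2: yellow, red, violet → 427; orange ×10^3 → 427000 Ω.
Series: 889000 + 427000 = 1316000 Ω.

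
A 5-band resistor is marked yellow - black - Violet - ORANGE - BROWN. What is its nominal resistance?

407000 Ω

Yellow → 4 (first significant figure)
Black → 0 (second significant figure)
Violet → 7 (third significant figure)
Orange → ×10^3 multiplier
407 × 1000 = 407000 Ω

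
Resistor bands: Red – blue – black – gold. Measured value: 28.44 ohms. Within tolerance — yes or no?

Red → 2 (first significant figure)
Blue → 6 (second significant figure)
Black → ×1 multiplier
Gold → ±5% tolerance
26 × 1 = 26 Ω
Allowed range: 24.7 Ω to 27.3 Ω.
28.44 ohms lies outside that range.

no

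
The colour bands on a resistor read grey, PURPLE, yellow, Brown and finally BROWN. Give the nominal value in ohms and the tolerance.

8740 Ω ±1%

Grey → 8 (first significant figure)
Violet → 7 (second significant figure)
Yellow → 4 (third significant figure)
Brown → ×10 multiplier
Brown → ±1% tolerance
874 × 10 = 8740 Ω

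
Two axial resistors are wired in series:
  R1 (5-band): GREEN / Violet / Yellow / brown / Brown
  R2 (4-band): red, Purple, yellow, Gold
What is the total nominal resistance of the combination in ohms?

R1: green, violet, yellow → 574; brown ×10 → 5740 Ω.
R2: red, violet → 27; yellow ×10^4 → 270000 Ω.
Series: 5740 + 270000 = 275740 Ω.

275740 Ω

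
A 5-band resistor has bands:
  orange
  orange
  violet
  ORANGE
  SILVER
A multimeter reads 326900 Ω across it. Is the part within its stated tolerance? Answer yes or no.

yes

Orange → 3 (first significant figure)
Orange → 3 (second significant figure)
Violet → 7 (third significant figure)
Orange → ×10^3 multiplier
Silver → ±10% tolerance
337 × 1000 = 337000 Ω
Allowed range: 303300 Ω to 370700 Ω.
326900 Ω lies inside that range.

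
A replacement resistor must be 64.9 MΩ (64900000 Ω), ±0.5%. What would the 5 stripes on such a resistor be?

64900000 Ω = 649 × 10^5.
6 → blue
4 → yellow
9 → white
Multiplier 10^5 → green.
±0.5% tolerance → green.

blue, yellow, white, green, green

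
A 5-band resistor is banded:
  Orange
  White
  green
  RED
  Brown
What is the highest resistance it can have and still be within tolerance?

39895 Ω

Orange → 3 (first significant figure)
White → 9 (second significant figure)
Green → 5 (third significant figure)
Red → ×10^2 multiplier
Brown → ±1% tolerance
395 × 100 = 39500 Ω
Highest = 39500 × (1 + 1/100) = 39895 Ω.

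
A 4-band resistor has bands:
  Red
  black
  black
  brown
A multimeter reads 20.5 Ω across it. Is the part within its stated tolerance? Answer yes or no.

Red → 2 (first significant figure)
Black → 0 (second significant figure)
Black → ×1 multiplier
Brown → ±1% tolerance
20 × 1 = 20 Ω
Allowed range: 19.8 Ω to 20.2 Ω.
20.5 Ω lies outside that range.

no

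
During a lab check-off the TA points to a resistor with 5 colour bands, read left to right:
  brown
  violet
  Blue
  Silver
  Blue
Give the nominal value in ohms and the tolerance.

1.76 Ω ±0.25%

Brown → 1 (first significant figure)
Violet → 7 (second significant figure)
Blue → 6 (third significant figure)
Silver → ×0.01 multiplier
Blue → ±0.25% tolerance
176 × 0.01 = 1.76 Ω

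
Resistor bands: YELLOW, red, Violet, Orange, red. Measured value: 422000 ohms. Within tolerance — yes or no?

yes

Yellow → 4 (first significant figure)
Red → 2 (second significant figure)
Violet → 7 (third significant figure)
Orange → ×10^3 multiplier
Red → ±2% tolerance
427 × 1000 = 427000 Ω
Allowed range: 418460 Ω to 435540 Ω.
422000 ohms lies inside that range.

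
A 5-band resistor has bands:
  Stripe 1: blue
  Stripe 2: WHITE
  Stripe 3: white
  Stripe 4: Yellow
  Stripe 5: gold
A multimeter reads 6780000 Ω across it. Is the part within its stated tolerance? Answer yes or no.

yes

Blue → 6 (first significant figure)
White → 9 (second significant figure)
White → 9 (third significant figure)
Yellow → ×10^4 multiplier
Gold → ±5% tolerance
699 × 10000 = 6990000 Ω
Allowed range: 6640500 Ω to 7339500 Ω.
6780000 Ω lies inside that range.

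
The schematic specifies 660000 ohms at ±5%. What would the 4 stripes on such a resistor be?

660000 Ω = 66 × 10^4.
6 → blue
6 → blue
Multiplier 10^4 → yellow.
±5% tolerance → gold.

blue, blue, yellow, gold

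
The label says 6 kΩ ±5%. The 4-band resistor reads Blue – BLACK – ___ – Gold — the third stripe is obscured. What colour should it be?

6000 Ω = 60 × 10^2.
The third band is the multiplier, 10^2, which is red.

red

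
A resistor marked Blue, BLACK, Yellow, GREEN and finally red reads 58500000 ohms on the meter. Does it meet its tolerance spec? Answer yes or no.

Blue → 6 (first significant figure)
Black → 0 (second significant figure)
Yellow → 4 (third significant figure)
Green → ×10^5 multiplier
Red → ±2% tolerance
604 × 100000 = 60400000 Ω
Allowed range: 59192000 Ω to 61608000 Ω.
58500000 ohms lies outside that range.

no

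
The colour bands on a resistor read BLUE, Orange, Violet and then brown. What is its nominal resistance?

630000000 Ω

Blue → 6 (first significant figure)
Orange → 3 (second significant figure)
Violet → ×10^7 multiplier
63 × 10000000 = 630000000 Ω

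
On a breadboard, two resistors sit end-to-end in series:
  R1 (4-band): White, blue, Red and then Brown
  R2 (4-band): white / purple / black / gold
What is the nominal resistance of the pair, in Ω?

R1: white, blue → 96; red ×10^2 → 9600 Ω.
R2: white, violet → 97; black ×1 → 97 Ω.
Series: 9600 + 97 = 9697 Ω.

9697 Ω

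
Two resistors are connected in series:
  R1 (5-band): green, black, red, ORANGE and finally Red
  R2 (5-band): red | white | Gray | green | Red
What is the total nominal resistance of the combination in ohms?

R1: green, black, red → 502; orange ×10^3 → 502000 Ω.
R2: red, white, grey → 298; green ×10^5 → 29800000 Ω.
Series: 502000 + 29800000 = 30302000 Ω.

30302000 Ω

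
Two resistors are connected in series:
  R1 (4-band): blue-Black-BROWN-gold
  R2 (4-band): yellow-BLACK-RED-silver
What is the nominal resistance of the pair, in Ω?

4600 Ω

R1: blue, black → 60; brown ×10 → 600 Ω.
R2: yellow, black → 40; red ×10^2 → 4000 Ω.
Series: 600 + 4000 = 4600 Ω.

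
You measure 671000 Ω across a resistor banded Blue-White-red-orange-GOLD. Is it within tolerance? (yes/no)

Blue → 6 (first significant figure)
White → 9 (second significant figure)
Red → 2 (third significant figure)
Orange → ×10^3 multiplier
Gold → ±5% tolerance
692 × 1000 = 692000 Ω
Allowed range: 657400 Ω to 726600 Ω.
671000 Ω lies inside that range.

yes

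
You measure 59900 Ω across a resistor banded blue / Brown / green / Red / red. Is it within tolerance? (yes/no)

Blue → 6 (first significant figure)
Brown → 1 (second significant figure)
Green → 5 (third significant figure)
Red → ×10^2 multiplier
Red → ±2% tolerance
615 × 100 = 61500 Ω
Allowed range: 60270 Ω to 62730 Ω.
59900 Ω lies outside that range.

no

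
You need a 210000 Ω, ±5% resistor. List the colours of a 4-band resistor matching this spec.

red, brown, yellow, gold

210000 Ω = 21 × 10^4.
2 → red
1 → brown
Multiplier 10^4 → yellow.
±5% tolerance → gold.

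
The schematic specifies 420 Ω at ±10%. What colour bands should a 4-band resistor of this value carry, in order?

420 Ω = 42 × 10^1.
4 → yellow
2 → red
Multiplier 10^1 → brown.
±10% tolerance → silver.

yellow, red, brown, silver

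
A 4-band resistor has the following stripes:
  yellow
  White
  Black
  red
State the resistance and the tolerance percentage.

49 Ω ±2%

Yellow → 4 (first significant figure)
White → 9 (second significant figure)
Black → ×1 multiplier
Red → ±2% tolerance
49 × 1 = 49 Ω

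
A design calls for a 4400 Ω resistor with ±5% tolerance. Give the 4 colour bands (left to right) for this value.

yellow, yellow, red, gold

4400 Ω = 44 × 10^2.
4 → yellow
4 → yellow
Multiplier 10^2 → red.
±5% tolerance → gold.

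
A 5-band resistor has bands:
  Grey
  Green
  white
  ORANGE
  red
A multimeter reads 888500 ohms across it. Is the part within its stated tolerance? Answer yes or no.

no

Grey → 8 (first significant figure)
Green → 5 (second significant figure)
White → 9 (third significant figure)
Orange → ×10^3 multiplier
Red → ±2% tolerance
859 × 1000 = 859000 Ω
Allowed range: 841820 Ω to 876180 Ω.
888500 ohms lies outside that range.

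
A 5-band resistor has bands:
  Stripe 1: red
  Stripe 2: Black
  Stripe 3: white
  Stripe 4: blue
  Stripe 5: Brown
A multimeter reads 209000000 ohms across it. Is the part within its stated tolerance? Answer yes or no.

yes

Red → 2 (first significant figure)
Black → 0 (second significant figure)
White → 9 (third significant figure)
Blue → ×10^6 multiplier
Brown → ±1% tolerance
209 × 1000000 = 209000000 Ω
Allowed range: 206910000 Ω to 211090000 Ω.
209000000 ohms lies inside that range.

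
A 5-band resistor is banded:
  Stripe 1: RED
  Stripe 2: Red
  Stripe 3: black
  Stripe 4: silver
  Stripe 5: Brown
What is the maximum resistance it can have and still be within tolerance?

2.222 Ω

Red → 2 (first significant figure)
Red → 2 (second significant figure)
Black → 0 (third significant figure)
Silver → ×0.01 multiplier
Brown → ±1% tolerance
220 × 0.01 = 2.2 Ω
Maximum = 2.2 × (1 + 1/100) = 2.222 Ω.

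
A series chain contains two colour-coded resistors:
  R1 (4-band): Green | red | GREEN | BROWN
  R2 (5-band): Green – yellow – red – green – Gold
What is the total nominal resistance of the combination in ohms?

59400000 Ω

R1: green, red → 52; green ×10^5 → 5200000 Ω.
R2: green, yellow, red → 542; green ×10^5 → 54200000 Ω.
Series: 5200000 + 54200000 = 59400000 Ω.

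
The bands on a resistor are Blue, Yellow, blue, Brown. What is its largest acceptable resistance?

Blue → 6 (first significant figure)
Yellow → 4 (second significant figure)
Blue → ×10^6 multiplier
Brown → ±1% tolerance
64 × 1000000 = 64000000 Ω
Largest = 64000000 × (1 + 1/100) = 64640000 Ω.

64640000 Ω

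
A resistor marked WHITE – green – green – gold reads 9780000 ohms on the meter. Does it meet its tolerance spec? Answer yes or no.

yes

White → 9 (first significant figure)
Green → 5 (second significant figure)
Green → ×10^5 multiplier
Gold → ±5% tolerance
95 × 100000 = 9500000 Ω
Allowed range: 9025000 Ω to 9975000 Ω.
9780000 ohms lies inside that range.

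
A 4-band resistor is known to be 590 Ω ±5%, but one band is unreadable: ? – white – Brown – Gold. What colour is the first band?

green

590 Ω = 59 × 10^1.
The first band gives digit 5 of the significand, and 5 is green.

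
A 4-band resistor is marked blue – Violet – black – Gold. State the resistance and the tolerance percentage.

Blue → 6 (first significant figure)
Violet → 7 (second significant figure)
Black → ×1 multiplier
Gold → ±5% tolerance
67 × 1 = 67 Ω

67 Ω ±5%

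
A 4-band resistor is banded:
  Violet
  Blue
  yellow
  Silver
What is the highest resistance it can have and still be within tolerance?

Violet → 7 (first significant figure)
Blue → 6 (second significant figure)
Yellow → ×10^4 multiplier
Silver → ±10% tolerance
76 × 10000 = 760000 Ω
Highest = 760000 × (1 + 10/100) = 836000 Ω.

836000 Ω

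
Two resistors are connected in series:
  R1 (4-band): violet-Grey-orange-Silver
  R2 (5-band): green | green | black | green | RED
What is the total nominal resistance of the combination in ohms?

55078000 Ω

R1: violet, grey → 78; orange ×10^3 → 78000 Ω.
R2: green, green, black → 550; green ×10^5 → 55000000 Ω.
Series: 78000 + 55000000 = 55078000 Ω.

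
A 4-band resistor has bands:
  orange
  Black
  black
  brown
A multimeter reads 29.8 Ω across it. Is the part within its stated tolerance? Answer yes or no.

Orange → 3 (first significant figure)
Black → 0 (second significant figure)
Black → ×1 multiplier
Brown → ±1% tolerance
30 × 1 = 30 Ω
Allowed range: 29.7 Ω to 30.3 Ω.
29.8 Ω lies inside that range.

yes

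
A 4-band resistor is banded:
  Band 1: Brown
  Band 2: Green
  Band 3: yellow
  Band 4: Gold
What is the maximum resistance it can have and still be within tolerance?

Brown → 1 (first significant figure)
Green → 5 (second significant figure)
Yellow → ×10^4 multiplier
Gold → ±5% tolerance
15 × 10000 = 150000 Ω
Maximum = 150000 × (1 + 5/100) = 157500 Ω.

157500 Ω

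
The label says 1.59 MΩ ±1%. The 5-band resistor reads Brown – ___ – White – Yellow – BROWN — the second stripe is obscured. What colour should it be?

1590000 Ω = 159 × 10^4.
The second band gives digit 5 of the significand, and 5 is green.

green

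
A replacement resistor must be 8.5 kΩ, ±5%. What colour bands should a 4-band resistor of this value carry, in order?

8500 Ω = 85 × 10^2.
8 → grey
5 → green
Multiplier 10^2 → red.
±5% tolerance → gold.

grey, green, red, gold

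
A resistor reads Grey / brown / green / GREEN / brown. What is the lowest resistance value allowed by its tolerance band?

80685000 Ω

Grey → 8 (first significant figure)
Brown → 1 (second significant figure)
Green → 5 (third significant figure)
Green → ×10^5 multiplier
Brown → ±1% tolerance
815 × 100000 = 81500000 Ω
Lowest = 81500000 × (1 − 1/100) = 80685000 Ω.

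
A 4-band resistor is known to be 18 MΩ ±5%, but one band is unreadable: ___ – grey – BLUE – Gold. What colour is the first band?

18000000 Ω = 18 × 10^6.
The first band gives digit 1 of the significand, and 1 is brown.

brown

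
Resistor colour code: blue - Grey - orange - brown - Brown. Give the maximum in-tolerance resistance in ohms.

Blue → 6 (first significant figure)
Grey → 8 (second significant figure)
Orange → 3 (third significant figure)
Brown → ×10 multiplier
Brown → ±1% tolerance
683 × 10 = 6830 Ω
Maximum = 6830 × (1 + 1/100) = 6898.3 Ω.

6898.3 Ω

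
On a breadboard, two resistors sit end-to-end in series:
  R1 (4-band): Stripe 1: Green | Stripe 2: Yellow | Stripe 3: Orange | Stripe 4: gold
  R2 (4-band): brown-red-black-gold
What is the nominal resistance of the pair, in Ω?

R1: green, yellow → 54; orange ×10^3 → 54000 Ω.
R2: brown, red → 12; black ×1 → 12 Ω.
Series: 54000 + 12 = 54012 Ω.

54012 Ω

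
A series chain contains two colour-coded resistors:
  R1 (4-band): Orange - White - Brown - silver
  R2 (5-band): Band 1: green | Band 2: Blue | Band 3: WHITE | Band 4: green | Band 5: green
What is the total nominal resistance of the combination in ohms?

R1: orange, white → 39; brown ×10 → 390 Ω.
R2: green, blue, white → 569; green ×10^5 → 56900000 Ω.
Series: 390 + 56900000 = 56900390 Ω.

56900390 Ω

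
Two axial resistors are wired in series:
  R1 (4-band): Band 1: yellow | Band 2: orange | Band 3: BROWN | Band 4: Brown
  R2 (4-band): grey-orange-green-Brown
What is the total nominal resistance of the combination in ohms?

8300430 Ω

R1: yellow, orange → 43; brown ×10 → 430 Ω.
R2: grey, orange → 83; green ×10^5 → 8300000 Ω.
Series: 430 + 8300000 = 8300430 Ω.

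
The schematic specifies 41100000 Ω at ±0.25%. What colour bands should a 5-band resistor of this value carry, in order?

41100000 Ω = 411 × 10^5.
4 → yellow
1 → brown
1 → brown
Multiplier 10^5 → green.
±0.25% tolerance → blue.

yellow, brown, brown, green, blue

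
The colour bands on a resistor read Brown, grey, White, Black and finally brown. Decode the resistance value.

Brown → 1 (first significant figure)
Grey → 8 (second significant figure)
White → 9 (third significant figure)
Black → ×1 multiplier
189 × 1 = 189 Ω

189 Ω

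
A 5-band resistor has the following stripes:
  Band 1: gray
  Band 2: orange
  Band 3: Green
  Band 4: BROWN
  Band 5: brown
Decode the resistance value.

8350 Ω

Grey → 8 (first significant figure)
Orange → 3 (second significant figure)
Green → 5 (third significant figure)
Brown → ×10 multiplier
835 × 10 = 8350 Ω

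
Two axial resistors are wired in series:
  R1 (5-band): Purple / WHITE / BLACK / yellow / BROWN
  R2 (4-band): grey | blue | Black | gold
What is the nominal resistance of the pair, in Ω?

R1: violet, white, black → 790; yellow ×10^4 → 7900000 Ω.
R2: grey, blue → 86; black ×1 → 86 Ω.
Series: 7900000 + 86 = 7900086 Ω.

7900086 Ω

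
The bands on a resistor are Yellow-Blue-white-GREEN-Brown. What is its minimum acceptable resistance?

46431000 Ω

Yellow → 4 (first significant figure)
Blue → 6 (second significant figure)
White → 9 (third significant figure)
Green → ×10^5 multiplier
Brown → ±1% tolerance
469 × 100000 = 46900000 Ω
Minimum = 46900000 × (1 − 1/100) = 46431000 Ω.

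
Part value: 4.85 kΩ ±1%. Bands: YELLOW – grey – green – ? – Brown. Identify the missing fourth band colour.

brown

4850 Ω = 485 × 10^1.
The fourth band is the multiplier, 10^1, which is brown.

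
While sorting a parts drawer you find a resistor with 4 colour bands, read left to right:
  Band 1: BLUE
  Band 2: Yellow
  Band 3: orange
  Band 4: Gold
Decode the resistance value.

Blue → 6 (first significant figure)
Yellow → 4 (second significant figure)
Orange → ×10^3 multiplier
64 × 1000 = 64000 Ω

64000 Ω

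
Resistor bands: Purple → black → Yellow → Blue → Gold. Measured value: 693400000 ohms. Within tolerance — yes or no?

Violet → 7 (first significant figure)
Black → 0 (second significant figure)
Yellow → 4 (third significant figure)
Blue → ×10^6 multiplier
Gold → ±5% tolerance
704 × 1000000 = 704000000 Ω
Allowed range: 668800000 Ω to 739200000 Ω.
693400000 ohms lies inside that range.

yes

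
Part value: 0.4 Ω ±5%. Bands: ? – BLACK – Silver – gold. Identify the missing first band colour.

yellow

0.4 Ω = 40 × 10^-2.
The first band gives digit 4 of the significand, and 4 is yellow.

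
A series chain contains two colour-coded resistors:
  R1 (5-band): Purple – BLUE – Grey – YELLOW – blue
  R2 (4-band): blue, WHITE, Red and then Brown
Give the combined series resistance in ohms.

7686900 Ω

R1: violet, blue, grey → 768; yellow ×10^4 → 7680000 Ω.
R2: blue, white → 69; red ×10^2 → 6900 Ω.
Series: 7680000 + 6900 = 7686900 Ω.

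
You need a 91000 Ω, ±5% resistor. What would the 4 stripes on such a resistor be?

white, brown, orange, gold

91000 Ω = 91 × 10^3.
9 → white
1 → brown
Multiplier 10^3 → orange.
±5% tolerance → gold.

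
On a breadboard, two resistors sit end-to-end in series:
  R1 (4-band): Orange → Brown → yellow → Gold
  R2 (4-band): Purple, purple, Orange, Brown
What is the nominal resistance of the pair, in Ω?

387000 Ω

R1: orange, brown → 31; yellow ×10^4 → 310000 Ω.
R2: violet, violet → 77; orange ×10^3 → 77000 Ω.
Series: 310000 + 77000 = 387000 Ω.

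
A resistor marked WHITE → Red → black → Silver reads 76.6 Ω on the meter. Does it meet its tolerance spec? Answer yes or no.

White → 9 (first significant figure)
Red → 2 (second significant figure)
Black → ×1 multiplier
Silver → ±10% tolerance
92 × 1 = 92 Ω
Allowed range: 82.8 Ω to 101.2 Ω.
76.6 Ω lies outside that range.

no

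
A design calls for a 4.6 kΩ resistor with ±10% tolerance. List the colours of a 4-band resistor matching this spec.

4600 Ω = 46 × 10^2.
4 → yellow
6 → blue
Multiplier 10^2 → red.
±10% tolerance → silver.

yellow, blue, red, silver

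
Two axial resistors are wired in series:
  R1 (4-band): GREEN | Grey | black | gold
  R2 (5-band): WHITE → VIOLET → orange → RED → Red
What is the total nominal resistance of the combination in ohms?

97358 Ω

R1: green, grey → 58; black ×1 → 58 Ω.
R2: white, violet, orange → 973; red ×10^2 → 97300 Ω.
Series: 58 + 97300 = 97358 Ω.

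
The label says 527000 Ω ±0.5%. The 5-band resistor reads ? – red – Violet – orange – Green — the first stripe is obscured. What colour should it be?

green

527000 Ω = 527 × 10^3.
The first band gives digit 5 of the significand, and 5 is green.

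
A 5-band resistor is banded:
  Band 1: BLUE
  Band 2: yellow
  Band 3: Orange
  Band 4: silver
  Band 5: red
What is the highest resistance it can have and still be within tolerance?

Blue → 6 (first significant figure)
Yellow → 4 (second significant figure)
Orange → 3 (third significant figure)
Silver → ×0.01 multiplier
Red → ±2% tolerance
643 × 0.01 = 6.43 Ω
Highest = 6.43 × (1 + 2/100) = 6.5586 Ω.

6.5586 Ω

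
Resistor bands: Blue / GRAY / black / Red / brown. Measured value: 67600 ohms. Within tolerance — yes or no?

Blue → 6 (first significant figure)
Grey → 8 (second significant figure)
Black → 0 (third significant figure)
Red → ×10^2 multiplier
Brown → ±1% tolerance
680 × 100 = 68000 Ω
Allowed range: 67320 Ω to 68680 Ω.
67600 ohms lies inside that range.

yes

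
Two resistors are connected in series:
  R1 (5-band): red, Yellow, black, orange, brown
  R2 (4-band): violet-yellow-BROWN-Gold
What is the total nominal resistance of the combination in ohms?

240740 Ω

R1: red, yellow, black → 240; orange ×10^3 → 240000 Ω.
R2: violet, yellow → 74; brown ×10 → 740 Ω.
Series: 240000 + 740 = 240740 Ω.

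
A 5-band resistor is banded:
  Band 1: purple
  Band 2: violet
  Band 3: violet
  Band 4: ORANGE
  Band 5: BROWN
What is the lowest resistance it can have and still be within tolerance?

Violet → 7 (first significant figure)
Violet → 7 (second significant figure)
Violet → 7 (third significant figure)
Orange → ×10^3 multiplier
Brown → ±1% tolerance
777 × 1000 = 777000 Ω
Lowest = 777000 × (1 − 1/100) = 769230 Ω.

769230 Ω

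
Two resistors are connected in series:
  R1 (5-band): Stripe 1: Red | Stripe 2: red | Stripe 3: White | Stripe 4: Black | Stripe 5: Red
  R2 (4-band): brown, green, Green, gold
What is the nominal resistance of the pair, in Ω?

1500229 Ω

R1: red, red, white → 229; black ×1 → 229 Ω.
R2: brown, green → 15; green ×10^5 → 1500000 Ω.
Series: 229 + 1500000 = 1500229 Ω.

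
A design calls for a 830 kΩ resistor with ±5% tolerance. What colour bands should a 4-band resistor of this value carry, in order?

grey, orange, yellow, gold

830000 Ω = 83 × 10^4.
8 → grey
3 → orange
Multiplier 10^4 → yellow.
±5% tolerance → gold.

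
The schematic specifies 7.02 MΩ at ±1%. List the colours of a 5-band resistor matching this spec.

violet, black, red, yellow, brown

7020000 Ω = 702 × 10^4.
7 → violet
0 → black
2 → red
Multiplier 10^4 → yellow.
±1% tolerance → brown.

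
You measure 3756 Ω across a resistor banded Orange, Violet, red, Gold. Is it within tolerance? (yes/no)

Orange → 3 (first significant figure)
Violet → 7 (second significant figure)
Red → ×10^2 multiplier
Gold → ±5% tolerance
37 × 100 = 3700 Ω
Allowed range: 3515 Ω to 3885 Ω.
3756 Ω lies inside that range.

yes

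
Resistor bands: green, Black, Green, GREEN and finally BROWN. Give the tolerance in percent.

±1%

The last band, brown, is the tolerance band.
Brown corresponds to ±1%.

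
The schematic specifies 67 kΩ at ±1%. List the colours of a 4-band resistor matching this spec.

67000 Ω = 67 × 10^3.
6 → blue
7 → violet
Multiplier 10^3 → orange.
±1% tolerance → brown.

blue, violet, orange, brown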